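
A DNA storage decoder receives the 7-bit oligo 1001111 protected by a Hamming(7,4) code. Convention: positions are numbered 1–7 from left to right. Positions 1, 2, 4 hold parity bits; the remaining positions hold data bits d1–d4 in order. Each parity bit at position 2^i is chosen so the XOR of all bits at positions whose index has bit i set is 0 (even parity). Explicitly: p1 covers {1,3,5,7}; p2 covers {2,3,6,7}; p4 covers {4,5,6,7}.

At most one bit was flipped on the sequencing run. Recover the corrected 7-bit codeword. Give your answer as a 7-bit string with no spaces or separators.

0001111

s1 (pos 1,3,5,7): 1⊕0⊕1⊕1 = 1
s2 (pos 2,3,6,7): 0⊕0⊕1⊕1 = 0
s4 (pos 4,5,6,7): 1⊕1⊕1⊕1 = 0
Syndrome s4…s1 = 001 → error at position 1.
Flip position 1: 1001111 → 0001111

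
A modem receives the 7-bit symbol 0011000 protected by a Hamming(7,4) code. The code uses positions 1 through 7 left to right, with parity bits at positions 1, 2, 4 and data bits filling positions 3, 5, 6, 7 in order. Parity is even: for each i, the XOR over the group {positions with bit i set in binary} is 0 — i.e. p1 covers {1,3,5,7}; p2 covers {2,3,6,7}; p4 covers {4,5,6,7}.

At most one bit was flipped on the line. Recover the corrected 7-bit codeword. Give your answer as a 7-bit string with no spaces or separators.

0011001

s1 (pos 1,3,5,7): 0⊕1⊕0⊕0 = 1
s2 (pos 2,3,6,7): 0⊕1⊕0⊕0 = 1
s4 (pos 4,5,6,7): 1⊕0⊕0⊕0 = 1
Syndrome s4…s1 = 111 → error at position 7.
Flip position 7: 0011000 → 0011001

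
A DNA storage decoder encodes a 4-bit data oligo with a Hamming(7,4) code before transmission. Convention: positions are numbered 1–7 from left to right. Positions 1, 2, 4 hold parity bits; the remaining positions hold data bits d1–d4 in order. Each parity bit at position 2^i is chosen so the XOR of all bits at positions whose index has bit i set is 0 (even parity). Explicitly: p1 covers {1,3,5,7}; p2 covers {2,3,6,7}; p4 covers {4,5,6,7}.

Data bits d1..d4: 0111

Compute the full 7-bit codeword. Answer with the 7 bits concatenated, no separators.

Place data at non-parity positions: p1 p2 0 p4 1 1 1
p1 (pos 1,3,5,7): XOR of data positions = 0⊕1⊕1 = 0
p2 (pos 2,3,6,7): XOR of data positions = 0⊕1⊕1 = 0
p4 (pos 4,5,6,7): XOR of data positions = 1⊕1⊕1 = 1
Codeword: 0001111

0001111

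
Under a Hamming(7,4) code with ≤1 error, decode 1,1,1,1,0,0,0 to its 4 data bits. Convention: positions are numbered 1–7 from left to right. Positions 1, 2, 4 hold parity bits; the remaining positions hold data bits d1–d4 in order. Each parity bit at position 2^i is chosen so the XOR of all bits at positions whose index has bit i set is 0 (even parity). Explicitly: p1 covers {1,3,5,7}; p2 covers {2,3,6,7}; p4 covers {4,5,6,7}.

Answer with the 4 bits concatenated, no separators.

s1 (pos 1,3,5,7): 1⊕1⊕0⊕0 = 0
s2 (pos 2,3,6,7): 1⊕1⊕0⊕0 = 0
s4 (pos 4,5,6,7): 1⊕0⊕0⊕0 = 1
Syndrome s4…s1 = 100 → error at position 4.
Flip position 4: 1111000 → 1110000
Read data bits from positions 3,5,6,7: 1000

1000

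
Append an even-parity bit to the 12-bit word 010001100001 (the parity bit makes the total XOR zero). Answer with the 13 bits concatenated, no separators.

XOR of the 12 data bits: 0⊕1⊕0⊕0⊕0⊕1⊕1⊕0⊕0⊕0⊕0⊕1 = 0
Parity bit = 0 (so all 13 bits XOR to 0).

0100011000010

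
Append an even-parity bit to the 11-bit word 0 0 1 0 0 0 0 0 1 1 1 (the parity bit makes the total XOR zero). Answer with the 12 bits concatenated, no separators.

XOR of the 11 data bits: 0⊕0⊕1⊕0⊕0⊕0⊕0⊕0⊕1⊕1⊕1 = 0
Parity bit = 0 (so all 12 bits XOR to 0).

001000001110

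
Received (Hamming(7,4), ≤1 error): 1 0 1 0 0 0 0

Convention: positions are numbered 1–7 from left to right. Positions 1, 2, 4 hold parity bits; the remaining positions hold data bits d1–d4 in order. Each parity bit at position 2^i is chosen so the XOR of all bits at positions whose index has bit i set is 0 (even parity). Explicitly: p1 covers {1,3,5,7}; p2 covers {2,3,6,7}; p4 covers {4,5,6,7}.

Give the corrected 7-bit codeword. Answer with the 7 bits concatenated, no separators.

1110000

s1 (pos 1,3,5,7): 1⊕1⊕0⊕0 = 0
s2 (pos 2,3,6,7): 0⊕1⊕0⊕0 = 1
s4 (pos 4,5,6,7): 0⊕0⊕0⊕0 = 0
Syndrome s4…s1 = 010 → error at position 2.
Flip position 2: 1010000 → 1110000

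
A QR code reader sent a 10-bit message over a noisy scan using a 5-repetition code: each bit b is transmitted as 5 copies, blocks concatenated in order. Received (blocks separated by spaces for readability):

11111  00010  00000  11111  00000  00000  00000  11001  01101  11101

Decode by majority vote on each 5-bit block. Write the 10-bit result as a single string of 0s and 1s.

Block 1 (11111): 5 ones → 1
Block 2 (00010): 1 one → 0
Block 3 (00000): 0 ones → 0
Block 4 (11111): 5 ones → 1
Block 5 (00000): 0 ones → 0
Block 6 (00000): 0 ones → 0
Block 7 (00000): 0 ones → 0
Block 8 (11001): 3 ones → 1
Block 9 (01101): 3 ones → 1
Block 10 (11101): 4 ones → 1

1001000111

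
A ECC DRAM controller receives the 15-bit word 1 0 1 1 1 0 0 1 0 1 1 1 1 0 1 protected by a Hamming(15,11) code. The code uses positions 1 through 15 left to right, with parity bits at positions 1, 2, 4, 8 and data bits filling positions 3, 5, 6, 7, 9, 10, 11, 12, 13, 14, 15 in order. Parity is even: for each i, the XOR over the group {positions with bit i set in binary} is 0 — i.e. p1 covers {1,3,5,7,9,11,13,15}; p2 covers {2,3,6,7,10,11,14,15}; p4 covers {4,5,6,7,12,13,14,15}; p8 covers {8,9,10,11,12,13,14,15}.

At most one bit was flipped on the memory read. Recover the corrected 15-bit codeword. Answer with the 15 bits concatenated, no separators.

s1 (pos 1,3,5,7,9,11,13,15): 1⊕1⊕1⊕0⊕0⊕1⊕1⊕1 = 0
s2 (pos 2,3,6,7,10,11,14,15): 0⊕1⊕0⊕0⊕1⊕1⊕0⊕1 = 0
s4 (pos 4,5,6,7,12,13,14,15): 1⊕1⊕0⊕0⊕1⊕1⊕0⊕1 = 1
s8 (pos 8,9,10,11,12,13,14,15): 1⊕0⊕1⊕1⊕1⊕1⊕0⊕1 = 0
Syndrome s8…s1 = 0100 → error at position 4.
Flip position 4: 101110010111101 → 101010010111101

101010010111101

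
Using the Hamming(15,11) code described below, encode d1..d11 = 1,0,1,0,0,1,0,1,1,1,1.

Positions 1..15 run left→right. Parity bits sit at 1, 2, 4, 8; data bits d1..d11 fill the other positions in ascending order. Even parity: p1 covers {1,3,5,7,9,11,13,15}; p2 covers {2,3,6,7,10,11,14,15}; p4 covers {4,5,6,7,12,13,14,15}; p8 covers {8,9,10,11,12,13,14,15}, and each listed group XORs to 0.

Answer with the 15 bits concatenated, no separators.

Place data at non-parity positions: p1 p2 1 p4 0 1 0 p8 0 1 0 1 1 1 1
p1 (pos 1,3,5,7,9,11,13,15): XOR of data positions = 1⊕0⊕0⊕0⊕0⊕1⊕1 = 1
p2 (pos 2,3,6,7,10,11,14,15): XOR of data positions = 1⊕1⊕0⊕1⊕0⊕1⊕1 = 1
p4 (pos 4,5,6,7,12,13,14,15): XOR of data positions = 0⊕1⊕0⊕1⊕1⊕1⊕1 = 1
p8 (pos 8,9,10,11,12,13,14,15): XOR of data positions = 0⊕1⊕0⊕1⊕1⊕1⊕1 = 1
Codeword: 111101010101111

111101010101111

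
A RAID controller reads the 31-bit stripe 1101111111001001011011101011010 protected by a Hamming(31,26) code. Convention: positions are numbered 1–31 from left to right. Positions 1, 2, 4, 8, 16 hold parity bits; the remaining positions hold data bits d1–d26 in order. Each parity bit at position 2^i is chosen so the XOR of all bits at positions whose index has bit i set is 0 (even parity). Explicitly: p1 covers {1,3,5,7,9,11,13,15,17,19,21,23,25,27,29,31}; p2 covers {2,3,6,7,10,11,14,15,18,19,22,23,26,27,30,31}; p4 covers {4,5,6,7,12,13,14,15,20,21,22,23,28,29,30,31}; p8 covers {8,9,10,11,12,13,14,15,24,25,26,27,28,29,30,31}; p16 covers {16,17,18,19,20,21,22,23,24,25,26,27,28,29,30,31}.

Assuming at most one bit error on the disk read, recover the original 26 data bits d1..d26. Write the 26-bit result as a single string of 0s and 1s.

01111100100011011101011010

s1 (pos 1,3,5,7,9,11,13,15,17,19,21,23,25,27,29,31): 1⊕0⊕1⊕1⊕1⊕0⊕1⊕0⊕0⊕1⊕1⊕1⊕1⊕1⊕0⊕0 = 0
s2 (pos 2,3,6,7,10,11,14,15,18,19,22,23,26,27,30,31): 1⊕0⊕1⊕1⊕1⊕0⊕0⊕0⊕1⊕1⊕1⊕1⊕0⊕1⊕1⊕0 = 0
s4 (pos 4,5,6,7,12,13,14,15,20,21,22,23,28,29,30,31): 1⊕1⊕1⊕1⊕0⊕1⊕0⊕0⊕0⊕1⊕1⊕1⊕1⊕0⊕1⊕0 = 0
s8 (pos 8,9,10,11,12,13,14,15,24,25,26,27,28,29,30,31): 1⊕1⊕1⊕0⊕0⊕1⊕0⊕0⊕0⊕1⊕0⊕1⊕1⊕0⊕1⊕0 = 0
s16 (pos 16,17,18,19,20,21,22,23,24,25,26,27,28,29,30,31): 1⊕0⊕1⊕1⊕0⊕1⊕1⊕1⊕0⊕1⊕0⊕1⊕1⊕0⊕1⊕0 = 0
Syndrome s16…s1 = 00000 → no error.
Read data bits from positions 3,5,6,7,9,10,11,12,13,14,15,17,18,19,20,21,22,23,24,25,26,27,28,29,30,31: 01111100100011011101011010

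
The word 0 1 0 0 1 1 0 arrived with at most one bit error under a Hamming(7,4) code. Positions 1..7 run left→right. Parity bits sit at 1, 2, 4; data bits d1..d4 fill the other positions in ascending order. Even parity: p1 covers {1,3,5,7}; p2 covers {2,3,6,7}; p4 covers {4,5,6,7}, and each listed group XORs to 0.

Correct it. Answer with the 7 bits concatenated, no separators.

1100110

s1 (pos 1,3,5,7): 0⊕0⊕1⊕0 = 1
s2 (pos 2,3,6,7): 1⊕0⊕1⊕0 = 0
s4 (pos 4,5,6,7): 0⊕1⊕1⊕0 = 0
Syndrome s4…s1 = 001 → error at position 1.
Flip position 1: 0100110 → 1100110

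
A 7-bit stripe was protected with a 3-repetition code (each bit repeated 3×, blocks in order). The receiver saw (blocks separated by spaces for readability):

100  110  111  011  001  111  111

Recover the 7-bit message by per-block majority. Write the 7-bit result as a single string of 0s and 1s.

Block 1 (100): 1 one → 0
Block 2 (110): 2 ones → 1
Block 3 (111): 3 ones → 1
Block 4 (011): 2 ones → 1
Block 5 (001): 1 one → 0
Block 6 (111): 3 ones → 1
Block 7 (111): 3 ones → 1

0111011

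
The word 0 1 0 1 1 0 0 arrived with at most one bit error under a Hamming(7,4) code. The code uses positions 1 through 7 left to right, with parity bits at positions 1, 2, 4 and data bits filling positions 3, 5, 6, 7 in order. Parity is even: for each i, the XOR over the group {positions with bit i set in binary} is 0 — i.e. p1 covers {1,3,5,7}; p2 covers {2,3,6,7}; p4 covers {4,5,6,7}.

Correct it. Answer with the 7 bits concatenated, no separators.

s1 (pos 1,3,5,7): 0⊕0⊕1⊕0 = 1
s2 (pos 2,3,6,7): 1⊕0⊕0⊕0 = 1
s4 (pos 4,5,6,7): 1⊕1⊕0⊕0 = 0
Syndrome s4…s1 = 011 → error at position 3.
Flip position 3: 0101100 → 0111100

0111100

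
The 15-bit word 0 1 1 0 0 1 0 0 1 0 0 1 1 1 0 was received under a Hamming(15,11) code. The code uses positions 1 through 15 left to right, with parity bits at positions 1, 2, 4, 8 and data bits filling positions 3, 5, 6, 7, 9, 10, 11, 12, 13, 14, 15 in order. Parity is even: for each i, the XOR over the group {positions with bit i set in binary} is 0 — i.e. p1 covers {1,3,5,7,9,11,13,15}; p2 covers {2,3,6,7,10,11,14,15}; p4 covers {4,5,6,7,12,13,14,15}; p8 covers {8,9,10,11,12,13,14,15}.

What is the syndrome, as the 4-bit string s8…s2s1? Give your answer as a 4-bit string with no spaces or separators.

0001

s1 (pos 1,3,5,7,9,11,13,15): 0⊕1⊕0⊕0⊕1⊕0⊕1⊕0 = 1
s2 (pos 2,3,6,7,10,11,14,15): 1⊕1⊕1⊕0⊕0⊕0⊕1⊕0 = 0
s4 (pos 4,5,6,7,12,13,14,15): 0⊕0⊕1⊕0⊕1⊕1⊕1⊕0 = 0
s8 (pos 8,9,10,11,12,13,14,15): 0⊕1⊕0⊕0⊕1⊕1⊕1⊕0 = 0
Syndrome s8…s1 = 0001 → error at position 1.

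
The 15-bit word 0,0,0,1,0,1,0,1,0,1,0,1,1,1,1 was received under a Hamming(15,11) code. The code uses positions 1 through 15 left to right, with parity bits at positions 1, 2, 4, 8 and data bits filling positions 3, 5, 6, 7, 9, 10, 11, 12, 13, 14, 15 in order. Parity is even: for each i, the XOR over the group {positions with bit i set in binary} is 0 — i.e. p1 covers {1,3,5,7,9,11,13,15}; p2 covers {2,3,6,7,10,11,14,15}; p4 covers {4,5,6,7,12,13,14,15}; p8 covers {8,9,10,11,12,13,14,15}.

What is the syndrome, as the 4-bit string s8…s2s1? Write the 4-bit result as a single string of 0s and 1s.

0000

s1 (pos 1,3,5,7,9,11,13,15): 0⊕0⊕0⊕0⊕0⊕0⊕1⊕1 = 0
s2 (pos 2,3,6,7,10,11,14,15): 0⊕0⊕1⊕0⊕1⊕0⊕1⊕1 = 0
s4 (pos 4,5,6,7,12,13,14,15): 1⊕0⊕1⊕0⊕1⊕1⊕1⊕1 = 0
s8 (pos 8,9,10,11,12,13,14,15): 1⊕0⊕1⊕0⊕1⊕1⊕1⊕1 = 0
Syndrome s8…s1 = 0000 → no error.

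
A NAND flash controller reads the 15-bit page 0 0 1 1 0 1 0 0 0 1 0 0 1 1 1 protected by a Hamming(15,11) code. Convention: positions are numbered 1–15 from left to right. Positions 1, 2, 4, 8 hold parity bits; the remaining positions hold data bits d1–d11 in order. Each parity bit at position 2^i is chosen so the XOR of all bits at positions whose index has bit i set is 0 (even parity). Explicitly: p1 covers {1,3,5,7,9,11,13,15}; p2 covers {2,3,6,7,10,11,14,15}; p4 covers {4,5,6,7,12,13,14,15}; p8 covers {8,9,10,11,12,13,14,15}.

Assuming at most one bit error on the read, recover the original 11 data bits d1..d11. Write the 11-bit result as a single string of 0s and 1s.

10110100111

s1 (pos 1,3,5,7,9,11,13,15): 0⊕1⊕0⊕0⊕0⊕0⊕1⊕1 = 1
s2 (pos 2,3,6,7,10,11,14,15): 0⊕1⊕1⊕0⊕1⊕0⊕1⊕1 = 1
s4 (pos 4,5,6,7,12,13,14,15): 1⊕0⊕1⊕0⊕0⊕1⊕1⊕1 = 1
s8 (pos 8,9,10,11,12,13,14,15): 0⊕0⊕1⊕0⊕0⊕1⊕1⊕1 = 0
Syndrome s8…s1 = 0111 → error at position 7.
Flip position 7: 001101000100111 → 001101100100111
Read data bits from positions 3,5,6,7,9,10,11,12,13,14,15: 10110100111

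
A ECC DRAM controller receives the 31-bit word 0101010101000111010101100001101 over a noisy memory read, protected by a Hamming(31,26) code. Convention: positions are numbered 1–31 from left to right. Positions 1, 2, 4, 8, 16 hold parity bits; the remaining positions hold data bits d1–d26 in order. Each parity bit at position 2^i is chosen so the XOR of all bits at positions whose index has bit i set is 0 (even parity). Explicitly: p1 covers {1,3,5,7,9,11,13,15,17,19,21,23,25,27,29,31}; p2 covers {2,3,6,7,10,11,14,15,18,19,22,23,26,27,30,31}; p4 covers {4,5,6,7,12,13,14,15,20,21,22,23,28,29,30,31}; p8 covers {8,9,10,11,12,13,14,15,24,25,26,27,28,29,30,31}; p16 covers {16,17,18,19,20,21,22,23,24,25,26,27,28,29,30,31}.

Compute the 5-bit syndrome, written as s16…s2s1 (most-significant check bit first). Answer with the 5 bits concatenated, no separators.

s1 (pos 1,3,5,7,9,11,13,15,17,19,21,23,25,27,29,31): 0⊕0⊕0⊕0⊕0⊕0⊕0⊕1⊕0⊕0⊕0⊕1⊕0⊕0⊕1⊕1 = 0
s2 (pos 2,3,6,7,10,11,14,15,18,19,22,23,26,27,30,31): 1⊕0⊕1⊕0⊕1⊕0⊕1⊕1⊕1⊕0⊕1⊕1⊕0⊕0⊕0⊕1 = 1
s4 (pos 4,5,6,7,12,13,14,15,20,21,22,23,28,29,30,31): 1⊕0⊕1⊕0⊕0⊕0⊕1⊕1⊕1⊕0⊕1⊕1⊕1⊕1⊕0⊕1 = 0
s8 (pos 8,9,10,11,12,13,14,15,24,25,26,27,28,29,30,31): 1⊕0⊕1⊕0⊕0⊕0⊕1⊕1⊕0⊕0⊕0⊕0⊕1⊕1⊕0⊕1 = 1
s16 (pos 16,17,18,19,20,21,22,23,24,25,26,27,28,29,30,31): 1⊕0⊕1⊕0⊕1⊕0⊕1⊕1⊕0⊕0⊕0⊕0⊕1⊕1⊕0⊕1 = 0
Syndrome s16…s1 = 01010 → error at position 10.

01010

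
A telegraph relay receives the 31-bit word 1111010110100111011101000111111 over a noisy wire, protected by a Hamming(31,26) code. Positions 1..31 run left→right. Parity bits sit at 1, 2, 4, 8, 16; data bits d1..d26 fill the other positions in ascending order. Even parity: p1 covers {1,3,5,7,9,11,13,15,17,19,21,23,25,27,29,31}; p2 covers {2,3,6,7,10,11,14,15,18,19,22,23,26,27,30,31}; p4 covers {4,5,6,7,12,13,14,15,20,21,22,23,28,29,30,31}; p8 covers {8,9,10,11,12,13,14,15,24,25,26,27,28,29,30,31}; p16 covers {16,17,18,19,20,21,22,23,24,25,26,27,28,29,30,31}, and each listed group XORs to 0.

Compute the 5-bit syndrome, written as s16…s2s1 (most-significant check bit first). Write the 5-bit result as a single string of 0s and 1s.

s1 (pos 1,3,5,7,9,11,13,15,17,19,21,23,25,27,29,31): 1⊕1⊕0⊕0⊕1⊕1⊕0⊕1⊕0⊕1⊕0⊕0⊕0⊕1⊕1⊕1 = 1
s2 (pos 2,3,6,7,10,11,14,15,18,19,22,23,26,27,30,31): 1⊕1⊕1⊕0⊕0⊕1⊕1⊕1⊕1⊕1⊕1⊕0⊕1⊕1⊕1⊕1 = 1
s4 (pos 4,5,6,7,12,13,14,15,20,21,22,23,28,29,30,31): 1⊕0⊕1⊕0⊕0⊕0⊕1⊕1⊕1⊕0⊕1⊕0⊕1⊕1⊕1⊕1 = 0
s8 (pos 8,9,10,11,12,13,14,15,24,25,26,27,28,29,30,31): 1⊕1⊕0⊕1⊕0⊕0⊕1⊕1⊕0⊕0⊕1⊕1⊕1⊕1⊕1⊕1 = 1
s16 (pos 16,17,18,19,20,21,22,23,24,25,26,27,28,29,30,31): 1⊕0⊕1⊕1⊕1⊕0⊕1⊕0⊕0⊕0⊕1⊕1⊕1⊕1⊕1⊕1 = 1
Syndrome s16…s1 = 11011 → error at position 27.

11011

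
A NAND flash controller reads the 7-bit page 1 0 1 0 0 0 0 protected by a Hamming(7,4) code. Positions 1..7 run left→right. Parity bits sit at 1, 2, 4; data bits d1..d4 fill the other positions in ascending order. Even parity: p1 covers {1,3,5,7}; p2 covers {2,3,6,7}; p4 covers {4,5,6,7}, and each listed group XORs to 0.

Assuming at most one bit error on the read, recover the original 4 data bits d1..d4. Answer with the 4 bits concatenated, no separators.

s1 (pos 1,3,5,7): 1⊕1⊕0⊕0 = 0
s2 (pos 2,3,6,7): 0⊕1⊕0⊕0 = 1
s4 (pos 4,5,6,7): 0⊕0⊕0⊕0 = 0
Syndrome s4…s1 = 010 → error at position 2.
Flip position 2: 1010000 → 1110000
Read data bits from positions 3,5,6,7: 1000

1000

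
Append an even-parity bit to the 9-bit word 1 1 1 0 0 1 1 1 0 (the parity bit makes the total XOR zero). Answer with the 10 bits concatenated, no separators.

XOR of the 9 data bits: 1⊕1⊕1⊕0⊕0⊕1⊕1⊕1⊕0 = 0
Parity bit = 0 (so all 10 bits XOR to 0).

1110011100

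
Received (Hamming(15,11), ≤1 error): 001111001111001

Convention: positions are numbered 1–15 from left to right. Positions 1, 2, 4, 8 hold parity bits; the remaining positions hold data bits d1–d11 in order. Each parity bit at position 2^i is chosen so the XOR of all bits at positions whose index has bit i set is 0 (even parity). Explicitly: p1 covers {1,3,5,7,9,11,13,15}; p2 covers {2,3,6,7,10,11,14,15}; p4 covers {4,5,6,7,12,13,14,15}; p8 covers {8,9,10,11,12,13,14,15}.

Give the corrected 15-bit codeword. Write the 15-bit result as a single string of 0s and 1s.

s1 (pos 1,3,5,7,9,11,13,15): 0⊕1⊕1⊕0⊕1⊕1⊕0⊕1 = 1
s2 (pos 2,3,6,7,10,11,14,15): 0⊕1⊕1⊕0⊕1⊕1⊕0⊕1 = 1
s4 (pos 4,5,6,7,12,13,14,15): 1⊕1⊕1⊕0⊕1⊕0⊕0⊕1 = 1
s8 (pos 8,9,10,11,12,13,14,15): 0⊕1⊕1⊕1⊕1⊕0⊕0⊕1 = 1
Syndrome s8…s1 = 1111 → error at position 15.
Flip position 15: 001111001111001 → 001111001111000

001111001111000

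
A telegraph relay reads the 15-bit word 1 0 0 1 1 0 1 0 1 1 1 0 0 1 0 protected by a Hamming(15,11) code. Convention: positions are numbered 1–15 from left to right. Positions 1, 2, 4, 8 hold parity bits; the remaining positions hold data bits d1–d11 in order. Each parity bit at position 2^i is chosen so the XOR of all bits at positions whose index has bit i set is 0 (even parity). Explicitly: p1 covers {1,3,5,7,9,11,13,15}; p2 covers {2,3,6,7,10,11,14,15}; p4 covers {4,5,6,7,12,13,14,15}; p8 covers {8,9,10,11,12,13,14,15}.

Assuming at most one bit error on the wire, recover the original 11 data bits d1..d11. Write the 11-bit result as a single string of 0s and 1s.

01011110010

s1 (pos 1,3,5,7,9,11,13,15): 1⊕0⊕1⊕1⊕1⊕1⊕0⊕0 = 1
s2 (pos 2,3,6,7,10,11,14,15): 0⊕0⊕0⊕1⊕1⊕1⊕1⊕0 = 0
s4 (pos 4,5,6,7,12,13,14,15): 1⊕1⊕0⊕1⊕0⊕0⊕1⊕0 = 0
s8 (pos 8,9,10,11,12,13,14,15): 0⊕1⊕1⊕1⊕0⊕0⊕1⊕0 = 0
Syndrome s8…s1 = 0001 → error at position 1.
Flip position 1: 100110101110010 → 000110101110010
Read data bits from positions 3,5,6,7,9,10,11,12,13,14,15: 01011110010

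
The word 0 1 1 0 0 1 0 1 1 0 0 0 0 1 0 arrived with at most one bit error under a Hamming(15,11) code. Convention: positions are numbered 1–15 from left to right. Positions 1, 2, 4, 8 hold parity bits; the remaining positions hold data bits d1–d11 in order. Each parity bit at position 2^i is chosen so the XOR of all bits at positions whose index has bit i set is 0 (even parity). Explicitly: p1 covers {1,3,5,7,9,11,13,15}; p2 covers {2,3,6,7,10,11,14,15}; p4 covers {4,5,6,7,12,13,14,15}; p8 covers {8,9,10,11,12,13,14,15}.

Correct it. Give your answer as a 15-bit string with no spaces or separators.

s1 (pos 1,3,5,7,9,11,13,15): 0⊕1⊕0⊕0⊕1⊕0⊕0⊕0 = 0
s2 (pos 2,3,6,7,10,11,14,15): 1⊕1⊕1⊕0⊕0⊕0⊕1⊕0 = 0
s4 (pos 4,5,6,7,12,13,14,15): 0⊕0⊕1⊕0⊕0⊕0⊕1⊕0 = 0
s8 (pos 8,9,10,11,12,13,14,15): 1⊕1⊕0⊕0⊕0⊕0⊕1⊕0 = 1
Syndrome s8…s1 = 1000 → error at position 8.
Flip position 8: 011001011000010 → 011001001000010

011001001000010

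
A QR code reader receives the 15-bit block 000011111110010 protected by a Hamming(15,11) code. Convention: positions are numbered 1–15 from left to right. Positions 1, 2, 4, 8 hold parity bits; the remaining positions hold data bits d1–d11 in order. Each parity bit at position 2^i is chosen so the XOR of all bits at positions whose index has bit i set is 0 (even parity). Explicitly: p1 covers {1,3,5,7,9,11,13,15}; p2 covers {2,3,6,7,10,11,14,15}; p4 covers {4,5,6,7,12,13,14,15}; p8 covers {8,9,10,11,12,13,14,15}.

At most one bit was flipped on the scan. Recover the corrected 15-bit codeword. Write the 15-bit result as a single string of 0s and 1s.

s1 (pos 1,3,5,7,9,11,13,15): 0⊕0⊕1⊕1⊕1⊕1⊕0⊕0 = 0
s2 (pos 2,3,6,7,10,11,14,15): 0⊕0⊕1⊕1⊕1⊕1⊕1⊕0 = 1
s4 (pos 4,5,6,7,12,13,14,15): 0⊕1⊕1⊕1⊕0⊕0⊕1⊕0 = 0
s8 (pos 8,9,10,11,12,13,14,15): 1⊕1⊕1⊕1⊕0⊕0⊕1⊕0 = 1
Syndrome s8…s1 = 1010 → error at position 10.
Flip position 10: 000011111110010 → 000011111010010

000011111010010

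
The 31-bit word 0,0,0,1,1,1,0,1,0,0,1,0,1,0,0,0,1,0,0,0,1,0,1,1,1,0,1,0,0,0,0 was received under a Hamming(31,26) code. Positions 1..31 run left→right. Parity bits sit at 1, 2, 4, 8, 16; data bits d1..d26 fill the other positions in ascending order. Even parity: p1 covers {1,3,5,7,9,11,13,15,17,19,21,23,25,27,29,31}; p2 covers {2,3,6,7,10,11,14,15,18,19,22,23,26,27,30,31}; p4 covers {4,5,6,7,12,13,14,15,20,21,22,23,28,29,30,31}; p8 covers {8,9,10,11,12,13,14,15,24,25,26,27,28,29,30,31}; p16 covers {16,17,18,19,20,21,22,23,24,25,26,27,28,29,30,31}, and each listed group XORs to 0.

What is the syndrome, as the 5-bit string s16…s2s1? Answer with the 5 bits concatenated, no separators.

00000

s1 (pos 1,3,5,7,9,11,13,15,17,19,21,23,25,27,29,31): 0⊕0⊕1⊕0⊕0⊕1⊕1⊕0⊕1⊕0⊕1⊕1⊕1⊕1⊕0⊕0 = 0
s2 (pos 2,3,6,7,10,11,14,15,18,19,22,23,26,27,30,31): 0⊕0⊕1⊕0⊕0⊕1⊕0⊕0⊕0⊕0⊕0⊕1⊕0⊕1⊕0⊕0 = 0
s4 (pos 4,5,6,7,12,13,14,15,20,21,22,23,28,29,30,31): 1⊕1⊕1⊕0⊕0⊕1⊕0⊕0⊕0⊕1⊕0⊕1⊕0⊕0⊕0⊕0 = 0
s8 (pos 8,9,10,11,12,13,14,15,24,25,26,27,28,29,30,31): 1⊕0⊕0⊕1⊕0⊕1⊕0⊕0⊕1⊕1⊕0⊕1⊕0⊕0⊕0⊕0 = 0
s16 (pos 16,17,18,19,20,21,22,23,24,25,26,27,28,29,30,31): 0⊕1⊕0⊕0⊕0⊕1⊕0⊕1⊕1⊕1⊕0⊕1⊕0⊕0⊕0⊕0 = 0
Syndrome s16…s1 = 00000 → no error.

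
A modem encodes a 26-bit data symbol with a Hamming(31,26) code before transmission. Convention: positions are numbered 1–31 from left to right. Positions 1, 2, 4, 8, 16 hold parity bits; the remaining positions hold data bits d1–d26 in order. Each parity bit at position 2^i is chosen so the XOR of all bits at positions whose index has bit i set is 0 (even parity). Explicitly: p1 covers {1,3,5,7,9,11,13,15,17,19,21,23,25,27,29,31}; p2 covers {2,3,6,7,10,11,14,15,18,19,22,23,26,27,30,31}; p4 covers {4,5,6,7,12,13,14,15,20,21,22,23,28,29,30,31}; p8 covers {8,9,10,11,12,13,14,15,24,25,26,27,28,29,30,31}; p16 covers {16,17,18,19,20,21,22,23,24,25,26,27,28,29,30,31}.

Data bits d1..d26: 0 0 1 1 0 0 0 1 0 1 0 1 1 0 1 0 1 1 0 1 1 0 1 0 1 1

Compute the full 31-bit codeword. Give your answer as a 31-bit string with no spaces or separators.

Place data at non-parity positions: p1 p2 0 p4 0 1 1 p8 0 0 0 1 0 1 0 p16 1 1 0 1 0 1 1 0 1 1 0 1 0 1 1
p1 (pos 1,3,5,7,9,11,13,15,17,19,21,23,25,27,29,31): XOR of data positions = 0⊕0⊕1⊕0⊕0⊕0⊕0⊕1⊕0⊕0⊕1⊕1⊕0⊕0⊕1 = 1
p2 (pos 2,3,6,7,10,11,14,15,18,19,22,23,26,27,30,31): XOR of data positions = 0⊕1⊕1⊕0⊕0⊕1⊕0⊕1⊕0⊕1⊕1⊕1⊕0⊕1⊕1 = 1
p4 (pos 4,5,6,7,12,13,14,15,20,21,22,23,28,29,30,31): XOR of data positions = 0⊕1⊕1⊕1⊕0⊕1⊕0⊕1⊕0⊕1⊕1⊕1⊕0⊕1⊕1 = 0
p8 (pos 8,9,10,11,12,13,14,15,24,25,26,27,28,29,30,31): XOR of data positions = 0⊕0⊕0⊕1⊕0⊕1⊕0⊕0⊕1⊕1⊕0⊕1⊕0⊕1⊕1 = 1
p16 (pos 16,17,18,19,20,21,22,23,24,25,26,27,28,29,30,31): XOR of data positions = 1⊕1⊕0⊕1⊕0⊕1⊕1⊕0⊕1⊕1⊕0⊕1⊕0⊕1⊕1 = 0
Codeword: 1100011100010100110101101101011

1100011100010100110101101101011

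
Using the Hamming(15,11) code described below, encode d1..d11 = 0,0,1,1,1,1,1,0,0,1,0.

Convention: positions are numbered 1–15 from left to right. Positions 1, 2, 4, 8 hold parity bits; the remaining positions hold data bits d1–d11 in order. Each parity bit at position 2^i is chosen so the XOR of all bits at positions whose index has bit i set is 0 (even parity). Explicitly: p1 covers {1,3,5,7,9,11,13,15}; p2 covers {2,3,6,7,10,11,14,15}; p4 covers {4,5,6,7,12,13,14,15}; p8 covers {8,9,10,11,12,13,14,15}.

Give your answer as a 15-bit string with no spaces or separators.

110101101110010

Place data at non-parity positions: p1 p2 0 p4 0 1 1 p8 1 1 1 0 0 1 0
p1 (pos 1,3,5,7,9,11,13,15): XOR of data positions = 0⊕0⊕1⊕1⊕1⊕0⊕0 = 1
p2 (pos 2,3,6,7,10,11,14,15): XOR of data positions = 0⊕1⊕1⊕1⊕1⊕1⊕0 = 1
p4 (pos 4,5,6,7,12,13,14,15): XOR of data positions = 0⊕1⊕1⊕0⊕0⊕1⊕0 = 1
p8 (pos 8,9,10,11,12,13,14,15): XOR of data positions = 1⊕1⊕1⊕0⊕0⊕1⊕0 = 0
Codeword: 110101101110010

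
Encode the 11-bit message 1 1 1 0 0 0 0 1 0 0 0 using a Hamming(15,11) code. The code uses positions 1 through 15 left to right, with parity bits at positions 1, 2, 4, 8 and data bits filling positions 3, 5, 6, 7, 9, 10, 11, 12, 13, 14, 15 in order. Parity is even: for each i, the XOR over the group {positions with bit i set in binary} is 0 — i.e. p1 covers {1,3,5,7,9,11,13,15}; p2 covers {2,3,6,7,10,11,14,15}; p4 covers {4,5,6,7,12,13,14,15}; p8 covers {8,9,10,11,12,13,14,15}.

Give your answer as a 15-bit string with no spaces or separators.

001111010001000

Place data at non-parity positions: p1 p2 1 p4 1 1 0 p8 0 0 0 1 0 0 0
p1 (pos 1,3,5,7,9,11,13,15): XOR of data positions = 1⊕1⊕0⊕0⊕0⊕0⊕0 = 0
p2 (pos 2,3,6,7,10,11,14,15): XOR of data positions = 1⊕1⊕0⊕0⊕0⊕0⊕0 = 0
p4 (pos 4,5,6,7,12,13,14,15): XOR of data positions = 1⊕1⊕0⊕1⊕0⊕0⊕0 = 1
p8 (pos 8,9,10,11,12,13,14,15): XOR of data positions = 0⊕0⊕0⊕1⊕0⊕0⊕0 = 1
Codeword: 001111010001000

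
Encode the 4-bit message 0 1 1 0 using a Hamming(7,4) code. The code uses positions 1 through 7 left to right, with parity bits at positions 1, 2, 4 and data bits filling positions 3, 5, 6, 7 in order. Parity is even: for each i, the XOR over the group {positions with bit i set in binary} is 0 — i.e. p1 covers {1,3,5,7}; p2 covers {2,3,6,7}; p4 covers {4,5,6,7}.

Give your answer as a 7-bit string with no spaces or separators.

Place data at non-parity positions: p1 p2 0 p4 1 1 0
p1 (pos 1,3,5,7): XOR of data positions = 0⊕1⊕0 = 1
p2 (pos 2,3,6,7): XOR of data positions = 0⊕1⊕0 = 1
p4 (pos 4,5,6,7): XOR of data positions = 1⊕1⊕0 = 0
Codeword: 1100110

1100110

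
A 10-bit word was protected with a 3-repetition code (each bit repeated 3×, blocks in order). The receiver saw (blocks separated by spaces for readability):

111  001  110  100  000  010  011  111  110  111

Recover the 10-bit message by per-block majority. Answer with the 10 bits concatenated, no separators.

1010001111

Block 1 (111): 3 ones → 1
Block 2 (001): 1 one → 0
Block 3 (110): 2 ones → 1
Block 4 (100): 1 one → 0
Block 5 (000): 0 ones → 0
Block 6 (010): 1 one → 0
Block 7 (011): 2 ones → 1
Block 8 (111): 3 ones → 1
Block 9 (110): 2 ones → 1
Block 10 (111): 3 ones → 1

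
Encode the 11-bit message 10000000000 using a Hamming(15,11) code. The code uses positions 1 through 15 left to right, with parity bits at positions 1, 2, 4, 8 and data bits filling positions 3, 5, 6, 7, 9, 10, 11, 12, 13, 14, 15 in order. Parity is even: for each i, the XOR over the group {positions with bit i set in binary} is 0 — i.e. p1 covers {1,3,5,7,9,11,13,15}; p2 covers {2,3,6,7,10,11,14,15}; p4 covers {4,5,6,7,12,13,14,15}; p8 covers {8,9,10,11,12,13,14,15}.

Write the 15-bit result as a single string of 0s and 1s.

111000000000000

Place data at non-parity positions: p1 p2 1 p4 0 0 0 p8 0 0 0 0 0 0 0
p1 (pos 1,3,5,7,9,11,13,15): XOR of data positions = 1⊕0⊕0⊕0⊕0⊕0⊕0 = 1
p2 (pos 2,3,6,7,10,11,14,15): XOR of data positions = 1⊕0⊕0⊕0⊕0⊕0⊕0 = 1
p4 (pos 4,5,6,7,12,13,14,15): XOR of data positions = 0⊕0⊕0⊕0⊕0⊕0⊕0 = 0
p8 (pos 8,9,10,11,12,13,14,15): XOR of data positions = 0⊕0⊕0⊕0⊕0⊕0⊕0 = 0
Codeword: 111000000000000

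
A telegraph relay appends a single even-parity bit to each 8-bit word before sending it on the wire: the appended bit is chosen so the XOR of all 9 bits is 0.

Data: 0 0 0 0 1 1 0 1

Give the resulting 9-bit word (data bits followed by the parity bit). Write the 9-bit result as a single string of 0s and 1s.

XOR of the 8 data bits: 0⊕0⊕0⊕0⊕1⊕1⊕0⊕1 = 1
Parity bit = 1 (so all 9 bits XOR to 0).

000011011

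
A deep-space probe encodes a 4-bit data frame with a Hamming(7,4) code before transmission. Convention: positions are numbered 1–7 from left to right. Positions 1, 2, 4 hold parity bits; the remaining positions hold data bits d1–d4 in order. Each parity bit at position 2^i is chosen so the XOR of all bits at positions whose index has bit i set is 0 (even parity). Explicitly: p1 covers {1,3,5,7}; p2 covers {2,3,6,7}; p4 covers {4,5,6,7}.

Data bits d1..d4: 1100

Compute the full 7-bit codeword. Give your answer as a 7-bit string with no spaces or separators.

Place data at non-parity positions: p1 p2 1 p4 1 0 0
p1 (pos 1,3,5,7): XOR of data positions = 1⊕1⊕0 = 0
p2 (pos 2,3,6,7): XOR of data positions = 1⊕0⊕0 = 1
p4 (pos 4,5,6,7): XOR of data positions = 1⊕0⊕0 = 1
Codeword: 0111100

0111100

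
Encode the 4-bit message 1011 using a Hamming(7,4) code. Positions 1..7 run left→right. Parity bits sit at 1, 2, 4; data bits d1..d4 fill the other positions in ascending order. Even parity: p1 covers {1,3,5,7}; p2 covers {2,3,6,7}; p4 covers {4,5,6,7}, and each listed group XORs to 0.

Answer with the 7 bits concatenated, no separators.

0110011

Place data at non-parity positions: p1 p2 1 p4 0 1 1
p1 (pos 1,3,5,7): XOR of data positions = 1⊕0⊕1 = 0
p2 (pos 2,3,6,7): XOR of data positions = 1⊕1⊕1 = 1
p4 (pos 4,5,6,7): XOR of data positions = 0⊕1⊕1 = 0
Codeword: 0110011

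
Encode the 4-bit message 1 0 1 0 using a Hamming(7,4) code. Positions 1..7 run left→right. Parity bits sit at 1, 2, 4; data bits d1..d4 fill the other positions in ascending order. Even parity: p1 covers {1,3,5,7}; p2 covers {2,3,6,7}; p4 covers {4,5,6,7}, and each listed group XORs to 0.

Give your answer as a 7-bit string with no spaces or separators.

1011010

Place data at non-parity positions: p1 p2 1 p4 0 1 0
p1 (pos 1,3,5,7): XOR of data positions = 1⊕0⊕0 = 1
p2 (pos 2,3,6,7): XOR of data positions = 1⊕1⊕0 = 0
p4 (pos 4,5,6,7): XOR of data positions = 0⊕1⊕0 = 1
Codeword: 1011010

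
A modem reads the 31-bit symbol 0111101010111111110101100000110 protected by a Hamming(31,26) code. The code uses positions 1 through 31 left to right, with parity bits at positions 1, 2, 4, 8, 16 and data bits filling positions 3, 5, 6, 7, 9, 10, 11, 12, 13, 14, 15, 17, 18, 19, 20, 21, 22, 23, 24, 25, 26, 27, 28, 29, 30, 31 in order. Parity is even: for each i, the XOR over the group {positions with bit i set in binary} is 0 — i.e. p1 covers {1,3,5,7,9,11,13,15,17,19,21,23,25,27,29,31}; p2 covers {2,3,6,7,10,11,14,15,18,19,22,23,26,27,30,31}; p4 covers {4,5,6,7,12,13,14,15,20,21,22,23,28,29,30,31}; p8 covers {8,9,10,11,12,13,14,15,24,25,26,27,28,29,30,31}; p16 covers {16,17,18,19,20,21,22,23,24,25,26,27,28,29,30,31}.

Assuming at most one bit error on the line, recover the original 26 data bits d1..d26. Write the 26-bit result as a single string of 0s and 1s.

s1 (pos 1,3,5,7,9,11,13,15,17,19,21,23,25,27,29,31): 0⊕1⊕1⊕1⊕1⊕1⊕1⊕1⊕1⊕0⊕0⊕1⊕0⊕0⊕1⊕0 = 0
s2 (pos 2,3,6,7,10,11,14,15,18,19,22,23,26,27,30,31): 1⊕1⊕0⊕1⊕0⊕1⊕1⊕1⊕1⊕0⊕1⊕1⊕0⊕0⊕1⊕0 = 0
s4 (pos 4,5,6,7,12,13,14,15,20,21,22,23,28,29,30,31): 1⊕1⊕0⊕1⊕1⊕1⊕1⊕1⊕1⊕0⊕1⊕1⊕0⊕1⊕1⊕0 = 0
s8 (pos 8,9,10,11,12,13,14,15,24,25,26,27,28,29,30,31): 0⊕1⊕0⊕1⊕1⊕1⊕1⊕1⊕0⊕0⊕0⊕0⊕0⊕1⊕1⊕0 = 0
s16 (pos 16,17,18,19,20,21,22,23,24,25,26,27,28,29,30,31): 1⊕1⊕1⊕0⊕1⊕0⊕1⊕1⊕0⊕0⊕0⊕0⊕0⊕1⊕1⊕0 = 0
Syndrome s16…s1 = 00000 → no error.
Read data bits from positions 3,5,6,7,9,10,11,12,13,14,15,17,18,19,20,21,22,23,24,25,26,27,28,29,30,31: 11011011111110101100000110

11011011111110101100000110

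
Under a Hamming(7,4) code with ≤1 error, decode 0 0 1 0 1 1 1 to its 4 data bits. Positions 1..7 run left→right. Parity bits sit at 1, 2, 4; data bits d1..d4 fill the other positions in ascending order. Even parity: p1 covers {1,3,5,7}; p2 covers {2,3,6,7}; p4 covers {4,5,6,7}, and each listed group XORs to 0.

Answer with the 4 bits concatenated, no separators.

1110

s1 (pos 1,3,5,7): 0⊕1⊕1⊕1 = 1
s2 (pos 2,3,6,7): 0⊕1⊕1⊕1 = 1
s4 (pos 4,5,6,7): 0⊕1⊕1⊕1 = 1
Syndrome s4…s1 = 111 → error at position 7.
Flip position 7: 0010111 → 0010110
Read data bits from positions 3,5,6,7: 1110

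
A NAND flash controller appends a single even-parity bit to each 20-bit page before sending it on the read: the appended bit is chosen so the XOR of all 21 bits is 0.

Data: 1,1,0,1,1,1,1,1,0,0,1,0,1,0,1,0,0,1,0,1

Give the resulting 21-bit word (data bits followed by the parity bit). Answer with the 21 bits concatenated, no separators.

110111110010101001010

XOR of the 20 data bits: 1⊕1⊕0⊕1⊕1⊕1⊕1⊕1⊕0⊕0⊕1⊕0⊕1⊕0⊕1⊕0⊕0⊕1⊕0⊕1 = 0
Parity bit = 0 (so all 21 bits XOR to 0).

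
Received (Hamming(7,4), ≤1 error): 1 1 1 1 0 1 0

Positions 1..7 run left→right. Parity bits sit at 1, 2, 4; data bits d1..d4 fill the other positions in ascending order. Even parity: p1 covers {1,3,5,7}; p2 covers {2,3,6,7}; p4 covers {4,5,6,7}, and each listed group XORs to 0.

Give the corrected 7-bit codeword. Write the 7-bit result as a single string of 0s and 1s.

s1 (pos 1,3,5,7): 1⊕1⊕0⊕0 = 0
s2 (pos 2,3,6,7): 1⊕1⊕1⊕0 = 1
s4 (pos 4,5,6,7): 1⊕0⊕1⊕0 = 0
Syndrome s4…s1 = 010 → error at position 2.
Flip position 2: 1111010 → 1011010

1011010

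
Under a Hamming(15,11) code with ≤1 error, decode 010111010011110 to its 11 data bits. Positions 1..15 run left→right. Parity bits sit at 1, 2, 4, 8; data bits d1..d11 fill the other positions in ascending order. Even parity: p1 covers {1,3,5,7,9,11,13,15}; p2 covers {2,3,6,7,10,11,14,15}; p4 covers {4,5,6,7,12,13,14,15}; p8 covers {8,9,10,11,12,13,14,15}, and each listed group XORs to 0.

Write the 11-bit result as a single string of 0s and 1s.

01101011110

s1 (pos 1,3,5,7,9,11,13,15): 0⊕0⊕1⊕0⊕0⊕1⊕1⊕0 = 1
s2 (pos 2,3,6,7,10,11,14,15): 1⊕0⊕1⊕0⊕0⊕1⊕1⊕0 = 0
s4 (pos 4,5,6,7,12,13,14,15): 1⊕1⊕1⊕0⊕1⊕1⊕1⊕0 = 0
s8 (pos 8,9,10,11,12,13,14,15): 1⊕0⊕0⊕1⊕1⊕1⊕1⊕0 = 1
Syndrome s8…s1 = 1001 → error at position 9.
Flip position 9: 010111010011110 → 010111011011110
Read data bits from positions 3,5,6,7,9,10,11,12,13,14,15: 01101011110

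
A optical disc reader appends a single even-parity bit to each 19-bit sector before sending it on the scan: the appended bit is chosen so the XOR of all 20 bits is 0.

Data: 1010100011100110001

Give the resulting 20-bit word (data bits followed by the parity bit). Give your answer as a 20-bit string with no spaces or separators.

10101000111001100011

XOR of the 19 data bits: 1⊕0⊕1⊕0⊕1⊕0⊕0⊕0⊕1⊕1⊕1⊕0⊕0⊕1⊕1⊕0⊕0⊕0⊕1 = 1
Parity bit = 1 (so all 20 bits XOR to 0).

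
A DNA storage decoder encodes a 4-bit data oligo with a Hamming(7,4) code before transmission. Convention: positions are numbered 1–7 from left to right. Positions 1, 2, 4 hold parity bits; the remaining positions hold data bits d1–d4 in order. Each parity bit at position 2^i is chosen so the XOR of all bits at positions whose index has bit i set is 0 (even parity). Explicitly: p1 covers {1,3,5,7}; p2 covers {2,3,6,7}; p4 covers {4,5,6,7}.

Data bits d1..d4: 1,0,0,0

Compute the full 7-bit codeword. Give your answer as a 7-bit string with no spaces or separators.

Place data at non-parity positions: p1 p2 1 p4 0 0 0
p1 (pos 1,3,5,7): XOR of data positions = 1⊕0⊕0 = 1
p2 (pos 2,3,6,7): XOR of data positions = 1⊕0⊕0 = 1
p4 (pos 4,5,6,7): XOR of data positions = 0⊕0⊕0 = 0
Codeword: 1110000

1110000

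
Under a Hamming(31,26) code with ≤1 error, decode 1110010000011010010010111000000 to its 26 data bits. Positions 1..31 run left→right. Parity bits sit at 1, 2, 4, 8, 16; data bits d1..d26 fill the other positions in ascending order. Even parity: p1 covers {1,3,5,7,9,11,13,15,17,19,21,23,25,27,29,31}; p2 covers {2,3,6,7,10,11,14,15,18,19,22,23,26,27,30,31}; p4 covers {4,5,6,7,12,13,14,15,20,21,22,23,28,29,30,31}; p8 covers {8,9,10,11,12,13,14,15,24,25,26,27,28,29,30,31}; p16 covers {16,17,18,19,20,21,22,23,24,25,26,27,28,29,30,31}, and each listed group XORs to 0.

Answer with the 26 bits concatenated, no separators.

s1 (pos 1,3,5,7,9,11,13,15,17,19,21,23,25,27,29,31): 1⊕1⊕0⊕0⊕0⊕0⊕1⊕1⊕0⊕0⊕1⊕1⊕1⊕0⊕0⊕0 = 1
s2 (pos 2,3,6,7,10,11,14,15,18,19,22,23,26,27,30,31): 1⊕1⊕1⊕0⊕0⊕0⊕0⊕1⊕1⊕0⊕0⊕1⊕0⊕0⊕0⊕0 = 0
s4 (pos 4,5,6,7,12,13,14,15,20,21,22,23,28,29,30,31): 0⊕0⊕1⊕0⊕1⊕1⊕0⊕1⊕0⊕1⊕0⊕1⊕0⊕0⊕0⊕0 = 0
s8 (pos 8,9,10,11,12,13,14,15,24,25,26,27,28,29,30,31): 0⊕0⊕0⊕0⊕1⊕1⊕0⊕1⊕1⊕1⊕0⊕0⊕0⊕0⊕0⊕0 = 1
s16 (pos 16,17,18,19,20,21,22,23,24,25,26,27,28,29,30,31): 0⊕0⊕1⊕0⊕0⊕1⊕0⊕1⊕1⊕1⊕0⊕0⊕0⊕0⊕0⊕0 = 1
Syndrome s16…s1 = 11001 → error at position 25.
Flip position 25: 1110010000011010010010111000000 → 1110010000011010010010110000000
Read data bits from positions 3,5,6,7,9,10,11,12,13,14,15,17,18,19,20,21,22,23,24,25,26,27,28,29,30,31: 10100001101010010110000000

10100001101010010110000000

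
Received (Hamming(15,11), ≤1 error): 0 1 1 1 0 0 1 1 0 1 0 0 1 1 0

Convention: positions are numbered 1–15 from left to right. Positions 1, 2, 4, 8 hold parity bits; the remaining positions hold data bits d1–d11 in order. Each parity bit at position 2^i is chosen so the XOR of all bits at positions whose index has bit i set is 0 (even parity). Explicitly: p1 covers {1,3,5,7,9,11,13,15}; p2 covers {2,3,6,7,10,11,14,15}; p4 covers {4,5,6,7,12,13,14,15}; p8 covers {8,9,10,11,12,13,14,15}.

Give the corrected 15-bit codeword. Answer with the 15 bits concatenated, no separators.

s1 (pos 1,3,5,7,9,11,13,15): 0⊕1⊕0⊕1⊕0⊕0⊕1⊕0 = 1
s2 (pos 2,3,6,7,10,11,14,15): 1⊕1⊕0⊕1⊕1⊕0⊕1⊕0 = 1
s4 (pos 4,5,6,7,12,13,14,15): 1⊕0⊕0⊕1⊕0⊕1⊕1⊕0 = 0
s8 (pos 8,9,10,11,12,13,14,15): 1⊕0⊕1⊕0⊕0⊕1⊕1⊕0 = 0
Syndrome s8…s1 = 0011 → error at position 3.
Flip position 3: 011100110100110 → 010100110100110

010100110100110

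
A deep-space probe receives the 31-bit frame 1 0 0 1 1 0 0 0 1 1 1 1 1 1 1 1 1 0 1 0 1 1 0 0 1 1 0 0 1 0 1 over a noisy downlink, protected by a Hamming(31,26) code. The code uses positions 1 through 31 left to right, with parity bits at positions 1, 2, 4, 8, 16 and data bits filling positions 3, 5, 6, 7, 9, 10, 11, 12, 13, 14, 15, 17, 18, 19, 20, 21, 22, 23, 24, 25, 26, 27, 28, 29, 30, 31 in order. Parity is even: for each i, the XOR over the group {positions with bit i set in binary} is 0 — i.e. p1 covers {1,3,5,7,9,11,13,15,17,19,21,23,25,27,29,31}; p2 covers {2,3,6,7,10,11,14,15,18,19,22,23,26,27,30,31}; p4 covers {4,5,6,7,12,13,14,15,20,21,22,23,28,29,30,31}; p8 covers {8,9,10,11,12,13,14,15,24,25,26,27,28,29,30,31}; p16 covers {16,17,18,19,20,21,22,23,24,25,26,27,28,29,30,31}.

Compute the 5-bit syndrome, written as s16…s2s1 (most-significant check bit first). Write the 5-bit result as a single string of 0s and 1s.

11000

s1 (pos 1,3,5,7,9,11,13,15,17,19,21,23,25,27,29,31): 1⊕0⊕1⊕0⊕1⊕1⊕1⊕1⊕1⊕1⊕1⊕0⊕1⊕0⊕1⊕1 = 0
s2 (pos 2,3,6,7,10,11,14,15,18,19,22,23,26,27,30,31): 0⊕0⊕0⊕0⊕1⊕1⊕1⊕1⊕0⊕1⊕1⊕0⊕1⊕0⊕0⊕1 = 0
s4 (pos 4,5,6,7,12,13,14,15,20,21,22,23,28,29,30,31): 1⊕1⊕0⊕0⊕1⊕1⊕1⊕1⊕0⊕1⊕1⊕0⊕0⊕1⊕0⊕1 = 0
s8 (pos 8,9,10,11,12,13,14,15,24,25,26,27,28,29,30,31): 0⊕1⊕1⊕1⊕1⊕1⊕1⊕1⊕0⊕1⊕1⊕0⊕0⊕1⊕0⊕1 = 1
s16 (pos 16,17,18,19,20,21,22,23,24,25,26,27,28,29,30,31): 1⊕1⊕0⊕1⊕0⊕1⊕1⊕0⊕0⊕1⊕1⊕0⊕0⊕1⊕0⊕1 = 1
Syndrome s16…s1 = 11000 → error at position 24.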